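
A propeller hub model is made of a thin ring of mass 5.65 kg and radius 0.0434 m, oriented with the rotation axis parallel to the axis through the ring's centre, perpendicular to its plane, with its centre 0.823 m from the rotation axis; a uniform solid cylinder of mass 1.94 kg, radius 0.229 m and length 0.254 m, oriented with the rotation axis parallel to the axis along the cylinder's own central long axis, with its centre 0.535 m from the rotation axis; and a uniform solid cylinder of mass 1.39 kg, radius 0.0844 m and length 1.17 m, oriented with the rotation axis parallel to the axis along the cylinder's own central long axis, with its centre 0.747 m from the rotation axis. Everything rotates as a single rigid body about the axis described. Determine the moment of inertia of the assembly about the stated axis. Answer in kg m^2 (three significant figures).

5.22

Thin ring: I_cm = MR² = (5.65)(0.0434)² = 0.010642 kg m^2; centre at d = 0.823 m, so I = I_cm + Md² gives I = 0.010642 + (5.65)(0.823)² = 3.8376 kg m^2.
Solid cylinder: I_cm = (1/2)MR² = (1/2)(1.94)(0.229)² = 0.050868 kg m^2; centre at d = 0.535 m, so I = I_cm + Md² gives I = 0.050868 + (1.94)(0.535)² = 0.60614 kg m^2.
Solid cylinder: I_cm = (1/2)MR² = (1/2)(1.39)(0.0844)² = 0.0049507 kg m^2; centre at d = 0.747 m, so I = I_cm + Md² gives I = 0.0049507 + (1.39)(0.747)² = 0.78058 kg m^2.
Total I = 3.8376 + 0.60614 + 0.78058 = 5.2243 kg m^2.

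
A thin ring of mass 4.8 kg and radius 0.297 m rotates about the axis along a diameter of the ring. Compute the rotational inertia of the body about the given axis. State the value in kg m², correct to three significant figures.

I_cm = (1/2)MR² = (1/2)(4.8)(0.297)² = 0.2117 kg m²; axis through the centre, so I = 0.2117 kg m².

0.212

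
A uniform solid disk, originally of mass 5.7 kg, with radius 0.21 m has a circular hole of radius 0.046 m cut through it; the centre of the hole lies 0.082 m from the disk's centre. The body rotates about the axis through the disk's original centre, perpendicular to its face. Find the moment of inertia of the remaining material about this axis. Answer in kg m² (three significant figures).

Unpierced body about its centre: I₀ = (1/2)MR² = (1/2)(5.7)(0.21)² = 0.12568 kg m².
The removed disk has mass m = M·(r/R)² = (5.7)(0.046/0.21)² = 0.2735 kg (same uniform areal density).
Its moment of inertia about the rotation axis (parallel-axis theorem): I_hole = (1/2)mr² + md² = (1/2)(0.2735)(0.046)² + (0.2735)(0.082)² = 0.0021284 kg m².
Treating the hole as negative mass, I = I₀ − I_hole = 0.12568 − 0.0021284 = 0.12356 kg m².

0.124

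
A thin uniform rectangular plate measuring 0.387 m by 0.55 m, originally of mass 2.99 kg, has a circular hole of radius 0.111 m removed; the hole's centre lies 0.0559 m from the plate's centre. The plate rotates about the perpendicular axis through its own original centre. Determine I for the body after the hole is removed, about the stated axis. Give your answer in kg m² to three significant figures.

0.108

Unpierced body about its centre: I₀ = (1/12)M(a²+b²) = (1/12)(2.99)[(0.387)² + (0.55)²] = 0.11269 kg m².
The removed disk has mass m = M·πr²/(ab) = (2.99)·π(0.111)²/(0.387·0.55) = 0.54374 kg (same uniform areal density).
Its moment of inertia about the rotation axis (parallel-axis theorem): I_hole = (1/2)mr² + md² = (1/2)(0.54374)(0.111)² + (0.54374)(0.0559)² = 0.0050488 kg m².
Treating the hole as negative mass, I = I₀ − I_hole = 0.11269 − 0.0050488 = 0.10764 kg m².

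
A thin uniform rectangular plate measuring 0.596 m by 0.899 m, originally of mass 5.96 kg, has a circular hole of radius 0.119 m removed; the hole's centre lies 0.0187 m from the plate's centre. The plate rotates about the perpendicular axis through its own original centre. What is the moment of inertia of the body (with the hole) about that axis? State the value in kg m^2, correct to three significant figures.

Unpierced body about its centre: I₀ = (1/12)M(a²+b²) = (1/12)(5.96)[(0.596)² + (0.899)²] = 0.57783 kg m^2.
The removed disk has mass m = M·πr²/(ab) = (5.96)·π(0.119)²/(0.596·0.899) = 0.49486 kg (same uniform areal density).
Its moment of inertia about the rotation axis (parallel-axis theorem): I_hole = (1/2)mr² + md² = (1/2)(0.49486)(0.119)² + (0.49486)(0.0187)² = 0.0036769 kg m^2.
Treating the hole as negative mass, I = I₀ − I_hole = 0.57783 − 0.0036769 = 0.57415 kg m^2.

0.574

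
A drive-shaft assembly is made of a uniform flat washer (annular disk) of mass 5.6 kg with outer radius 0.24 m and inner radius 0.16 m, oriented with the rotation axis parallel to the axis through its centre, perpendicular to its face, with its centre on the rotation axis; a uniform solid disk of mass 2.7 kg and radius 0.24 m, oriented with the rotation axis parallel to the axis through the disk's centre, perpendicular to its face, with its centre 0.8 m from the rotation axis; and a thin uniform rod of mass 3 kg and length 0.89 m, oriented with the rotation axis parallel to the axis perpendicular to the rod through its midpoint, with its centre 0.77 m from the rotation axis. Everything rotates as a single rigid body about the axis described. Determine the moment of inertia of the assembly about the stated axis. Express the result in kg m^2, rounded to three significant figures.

4.02

Annular disk: I_cm = (1/2)M(R²+r²) = (1/2)(5.6)[(0.24)² + (0.16)²] = 0.23296 kg m^2; axis through the centre, so I = 0.23296 kg m^2.
Solid disk: I_cm = (1/2)MR² = (1/2)(2.7)(0.24)² = 0.07776 kg m^2; centre at d = 0.8 m, so the parallel axis theorem gives I = 0.07776 + (2.7)(0.8)² = 1.8058 kg m^2.
Thin rod: I_cm = (1/12)ML² = (1/12)(3)(0.89)² = 0.19803 kg m^2; centre at d = 0.77 m, so the parallel axis theorem gives I = 0.19803 + (3)(0.77)² = 1.9767 kg m^2.
Total I = 0.23296 + 1.8058 + 1.9767 = 4.0154 kg m^2.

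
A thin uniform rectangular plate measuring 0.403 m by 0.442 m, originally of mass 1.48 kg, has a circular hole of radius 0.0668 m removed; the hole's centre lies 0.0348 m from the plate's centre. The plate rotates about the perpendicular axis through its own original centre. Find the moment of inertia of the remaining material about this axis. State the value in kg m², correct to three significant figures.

Unpierced body about its centre: I₀ = (1/12)M(a²+b²) = (1/12)(1.48)[(0.403)² + (0.442)²] = 0.044125 kg m².
The removed disk has mass m = M·πr²/(ab) = (1.48)·π(0.0668)²/(0.403·0.442) = 0.11648 kg (same uniform areal density).
Its moment of inertia about the rotation axis (parallel-axis theorem): I_hole = (1/2)mr² + md² = (1/2)(0.11648)(0.0668)² + (0.11648)(0.0348)² = 0.00040093 kg m².
Treating the hole as negative mass, I = I₀ − I_hole = 0.044125 − 0.00040093 = 0.043724 kg m².

0.0437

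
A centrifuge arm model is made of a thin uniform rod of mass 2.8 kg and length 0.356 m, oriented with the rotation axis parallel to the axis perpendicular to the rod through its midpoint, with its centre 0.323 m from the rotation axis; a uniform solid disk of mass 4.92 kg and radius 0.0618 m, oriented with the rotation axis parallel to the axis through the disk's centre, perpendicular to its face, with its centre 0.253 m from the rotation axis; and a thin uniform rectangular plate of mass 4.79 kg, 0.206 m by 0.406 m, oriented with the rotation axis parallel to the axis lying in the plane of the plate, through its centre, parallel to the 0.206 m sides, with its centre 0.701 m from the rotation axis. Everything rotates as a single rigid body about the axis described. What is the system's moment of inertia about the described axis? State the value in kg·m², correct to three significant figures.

3.07

Thin rod: I_cm = (1/12)ML² = (1/12)(2.8)(0.356)² = 0.029572 kg·m²; centre at d = 0.323 m, so the parallel axis theorem gives I = 0.029572 + (2.8)(0.323)² = 0.32169 kg·m².
Solid disk: I_cm = (1/2)MR² = (1/2)(4.92)(0.0618)² = 0.0093953 kg·m²; centre at d = 0.253 m, so the parallel axis theorem gives I = 0.0093953 + (4.92)(0.253)² = 0.32432 kg·m².
Rectangular plate: I_cm = (1/12)Mb² = (1/12)(4.79)(0.406)² = 0.065797 kg·m²; centre at d = 0.701 m, so the parallel axis theorem gives I = 0.065797 + (4.79)(0.701)² = 2.4196 kg·m².
Total I = 0.32169 + 0.32432 + 2.4196 = 3.0656 kg·m².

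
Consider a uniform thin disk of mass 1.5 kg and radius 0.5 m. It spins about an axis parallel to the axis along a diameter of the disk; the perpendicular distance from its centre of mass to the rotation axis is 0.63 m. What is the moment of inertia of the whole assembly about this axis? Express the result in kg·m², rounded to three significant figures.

0.689

I_cm = (1/4)MR² = (1/4)(1.5)(0.5)² = 0.09375 kg·m²; centre at d = 0.63 m, so I = I_cm + Md² gives I = 0.09375 + (1.5)(0.63)² = 0.6891 kg·m².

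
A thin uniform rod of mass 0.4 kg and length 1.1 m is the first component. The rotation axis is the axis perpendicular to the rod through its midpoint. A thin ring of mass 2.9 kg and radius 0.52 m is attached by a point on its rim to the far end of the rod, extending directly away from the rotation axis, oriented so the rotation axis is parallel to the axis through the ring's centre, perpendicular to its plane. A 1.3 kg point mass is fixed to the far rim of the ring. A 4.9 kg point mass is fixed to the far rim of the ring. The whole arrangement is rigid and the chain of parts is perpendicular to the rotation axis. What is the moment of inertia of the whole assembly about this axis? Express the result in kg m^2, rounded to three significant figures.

Thin rod: I_cm = (1/12)ML² = (1/12)(0.4)(1.1)² = 0.040333 kg m^2; axis through the centre, so I = 0.040333 kg m^2.
Thin ring: I_cm = MR² = (2.9)(0.52)² = 0.78416 kg m^2; centre at d = 0.55 + 0.52 = 1.07 m, so the parallel axis theorem gives I = 0.78416 + (2.9)(1.07)² = 4.1044 kg m^2.
Point mass: I_cm = 0; centre at d = 0.55 + 0.52 + 0.52 = 1.59 m, so the parallel axis theorem gives I = 0 + (1.3)(1.59)² = 3.2865 kg m^2.
Point mass: I_cm = 0; centre at d = 0.55 + 0.52 + 0.52 = 1.59 m, so the parallel axis theorem gives I = 0 + (4.9)(1.59)² = 12.388 kg m^2.
Total I = 0.040333 + 4.1044 + 3.2865 + 12.388 = 19.819 kg m^2.

19.8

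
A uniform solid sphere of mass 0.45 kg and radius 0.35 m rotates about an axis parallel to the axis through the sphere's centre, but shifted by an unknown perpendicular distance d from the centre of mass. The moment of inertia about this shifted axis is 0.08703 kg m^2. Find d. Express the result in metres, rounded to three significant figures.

0.380

About the centre-of-mass axis, I_cm = (2/5)MR² = (2/5)(0.45)(0.35)² = 0.02205 kg m^2.
Parallel axis theorem: I = I_cm + Md², so Md² = 0.08703 − 0.02205 = 0.06498 kg m^2.
d = √(0.06498 / 0.45) = 0.38 m.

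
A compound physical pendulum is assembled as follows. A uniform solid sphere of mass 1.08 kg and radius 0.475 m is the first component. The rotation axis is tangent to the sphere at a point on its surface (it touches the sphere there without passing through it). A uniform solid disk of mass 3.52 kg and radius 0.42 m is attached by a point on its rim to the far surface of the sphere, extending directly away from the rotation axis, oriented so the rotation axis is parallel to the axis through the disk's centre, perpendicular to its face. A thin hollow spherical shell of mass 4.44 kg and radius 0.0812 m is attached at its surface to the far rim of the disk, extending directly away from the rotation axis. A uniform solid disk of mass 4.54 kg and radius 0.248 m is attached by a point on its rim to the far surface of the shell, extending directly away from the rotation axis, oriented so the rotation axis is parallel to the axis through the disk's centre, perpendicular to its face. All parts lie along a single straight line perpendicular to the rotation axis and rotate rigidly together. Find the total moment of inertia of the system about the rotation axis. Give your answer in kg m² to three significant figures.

44.9

Solid sphere: I_cm = (2/5)MR² = (2/5)(1.08)(0.475)² = 0.09747 kg m²; centre at d = 0.475 m, so the parallel axis theorem gives I = 0.09747 + (1.08)(0.475)² = 0.34115 kg m².
Solid disk: I_cm = (1/2)MR² = (1/2)(3.52)(0.42)² = 0.31046 kg m²; centre at d = 0.475 + 0.475 + 0.42 = 1.37 m, so the parallel axis theorem gives I = 0.31046 + (3.52)(1.37)² = 6.9172 kg m².
Spherical shell: I_cm = (2/3)MR² = (2/3)(4.44)(0.0812)² = 0.019517 kg m²; centre at d = 0.475 + 0.475 + 0.42 + 0.42 + 0.0812 = 1.8712 m, so the parallel axis theorem gives I = 0.019517 + (4.44)(1.8712)² = 15.566 kg m².
Solid disk: I_cm = (1/2)MR² = (1/2)(4.54)(0.248)² = 0.13961 kg m²; centre at d = 0.475 + 0.475 + 0.42 + 0.42 + 0.0812 + 0.0812 + 0.248 = 2.2004 m, so the parallel axis theorem gives I = 0.13961 + (4.54)(2.2004)² = 22.121 kg m².
Total I = 0.34115 + 6.9172 + 15.566 + 22.121 = 44.945 kg m².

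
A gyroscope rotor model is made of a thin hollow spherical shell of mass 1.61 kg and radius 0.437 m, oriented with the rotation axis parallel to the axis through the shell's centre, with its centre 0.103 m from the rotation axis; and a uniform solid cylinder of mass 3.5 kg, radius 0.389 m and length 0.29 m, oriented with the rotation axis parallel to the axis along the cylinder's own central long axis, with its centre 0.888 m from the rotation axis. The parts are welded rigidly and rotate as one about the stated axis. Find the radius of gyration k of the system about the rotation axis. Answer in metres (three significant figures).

0.797

Spherical shell: I_cm = (2/3)MR² = (2/3)(1.61)(0.437)² = 0.20497 kg·m²; centre at d = 0.103 m, so I = I_cm + Md² gives I = 0.20497 + (1.61)(0.103)² = 0.22205 kg·m².
Solid cylinder: I_cm = (1/2)MR² = (1/2)(3.5)(0.389)² = 0.26481 kg·m²; centre at d = 0.888 m, so I = I_cm + Md² gives I = 0.26481 + (3.5)(0.888)² = 3.0247 kg·m².
Total I = 3.2468 kg·m²; total mass M = 5.11 kg.
k = √(I/M) = √(3.2468/5.11) = 0.7971 m.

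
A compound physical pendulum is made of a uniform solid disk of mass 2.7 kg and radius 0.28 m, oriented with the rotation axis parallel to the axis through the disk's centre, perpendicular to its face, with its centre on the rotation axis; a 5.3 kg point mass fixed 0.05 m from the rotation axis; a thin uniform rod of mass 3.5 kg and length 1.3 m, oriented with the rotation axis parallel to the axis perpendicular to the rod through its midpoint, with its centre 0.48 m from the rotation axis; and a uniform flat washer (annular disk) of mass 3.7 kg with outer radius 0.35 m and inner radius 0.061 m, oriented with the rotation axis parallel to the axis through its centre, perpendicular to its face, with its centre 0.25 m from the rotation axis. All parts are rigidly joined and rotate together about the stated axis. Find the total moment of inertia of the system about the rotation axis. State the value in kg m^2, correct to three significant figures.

Solid disk: I_cm = (1/2)MR² = (1/2)(2.7)(0.28)² = 0.10584 kg m^2; axis through the centre, so I = 0.10584 kg m^2.
Point mass: I_cm = 0; centre at d = 0.05 m, so I = I_cm + Md² gives I = 0 + (5.3)(0.05)² = 0.01325 kg m^2.
Thin rod: I_cm = (1/12)ML² = (1/12)(3.5)(1.3)² = 0.49292 kg m^2; centre at d = 0.48 m, so I = I_cm + Md² gives I = 0.49292 + (3.5)(0.48)² = 1.2993 kg m^2.
Annular disk: I_cm = (1/2)M(R²+r²) = (1/2)(3.7)[(0.35)² + (0.061)²] = 0.23351 kg m^2; centre at d = 0.25 m, so I = I_cm + Md² gives I = 0.23351 + (3.7)(0.25)² = 0.46476 kg m^2.
Total I = 0.10584 + 0.01325 + 1.2993 + 0.46476 = 1.8832 kg m^2.

1.88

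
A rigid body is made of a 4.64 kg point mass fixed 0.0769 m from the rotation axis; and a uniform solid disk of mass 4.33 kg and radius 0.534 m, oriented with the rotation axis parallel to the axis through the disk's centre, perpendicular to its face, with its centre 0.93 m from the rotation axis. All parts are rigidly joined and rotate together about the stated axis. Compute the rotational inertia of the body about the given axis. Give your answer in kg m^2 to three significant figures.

4.39

Point mass: I_cm = 0; centre at d = 0.0769 m, so I = I_cm + Md² gives I = 0 + (4.64)(0.0769)² = 0.027439 kg m^2.
Solid disk: I_cm = (1/2)MR² = (1/2)(4.33)(0.534)² = 0.61736 kg m^2; centre at d = 0.93 m, so I = I_cm + Md² gives I = 0.61736 + (4.33)(0.93)² = 4.3624 kg m^2.
Total I = 0.027439 + 4.3624 = 4.3898 kg m^2.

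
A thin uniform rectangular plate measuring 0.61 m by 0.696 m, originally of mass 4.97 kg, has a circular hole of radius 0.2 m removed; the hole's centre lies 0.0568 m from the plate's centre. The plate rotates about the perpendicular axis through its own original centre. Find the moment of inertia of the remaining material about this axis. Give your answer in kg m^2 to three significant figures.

0.321

Unpierced body about its centre: I₀ = (1/12)M(a²+b²) = (1/12)(4.97)[(0.61)² + (0.696)²] = 0.35474 kg m^2.
The removed disk has mass m = M·πr²/(ab) = (4.97)·π(0.2)²/(0.61·0.696) = 1.471 kg (same uniform areal density).
Its moment of inertia about the rotation axis (parallel-axis theorem): I_hole = (1/2)mr² + md² = (1/2)(1.471)(0.2)² + (1.471)(0.0568)² = 0.034167 kg m^2.
Treating the hole as negative mass, I = I₀ − I_hole = 0.35474 − 0.034167 = 0.32057 kg m^2.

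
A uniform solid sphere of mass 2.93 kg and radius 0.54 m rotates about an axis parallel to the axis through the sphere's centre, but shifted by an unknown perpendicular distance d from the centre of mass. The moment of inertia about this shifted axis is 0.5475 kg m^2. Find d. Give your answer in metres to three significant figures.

About the centre-of-mass axis, I_cm = (2/5)MR² = (2/5)(2.93)(0.54)² = 0.34176 kg m^2.
Parallel axis theorem: I = I_cm + Md², so Md² = 0.5475 − 0.34176 = 0.20574 kg m^2.
d = √(0.20574 / 2.93) = 0.26499 m.

0.265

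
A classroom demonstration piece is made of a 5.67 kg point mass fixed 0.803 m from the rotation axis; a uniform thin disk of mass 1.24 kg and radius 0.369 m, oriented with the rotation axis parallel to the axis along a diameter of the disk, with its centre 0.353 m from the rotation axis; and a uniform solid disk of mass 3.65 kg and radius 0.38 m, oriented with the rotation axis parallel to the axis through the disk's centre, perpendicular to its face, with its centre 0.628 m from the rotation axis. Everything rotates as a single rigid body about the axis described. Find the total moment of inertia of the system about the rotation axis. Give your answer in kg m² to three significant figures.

5.56

Point mass: I_cm = 0; centre at d = 0.803 m, so the parallel axis theorem gives I = 0 + (5.67)(0.803)² = 3.6561 kg m².
Thin disk: I_cm = (1/4)MR² = (1/4)(1.24)(0.369)² = 0.04221 kg m²; centre at d = 0.353 m, so the parallel axis theorem gives I = 0.04221 + (1.24)(0.353)² = 0.19673 kg m².
Solid disk: I_cm = (1/2)MR² = (1/2)(3.65)(0.38)² = 0.26353 kg m²; centre at d = 0.628 m, so the parallel axis theorem gives I = 0.26353 + (3.65)(0.628)² = 1.703 kg m².
Total I = 3.6561 + 0.19673 + 1.703 = 5.5558 kg m².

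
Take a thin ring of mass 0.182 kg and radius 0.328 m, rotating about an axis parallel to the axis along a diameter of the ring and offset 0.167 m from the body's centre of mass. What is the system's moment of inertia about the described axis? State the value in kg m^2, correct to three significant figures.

I_cm = (1/2)MR² = (1/2)(0.182)(0.328)² = 0.0097901 kg m^2; centre at d = 0.167 m, so the parallel axis theorem gives I = 0.0097901 + (0.182)(0.167)² = 0.014866 kg m^2.

0.0149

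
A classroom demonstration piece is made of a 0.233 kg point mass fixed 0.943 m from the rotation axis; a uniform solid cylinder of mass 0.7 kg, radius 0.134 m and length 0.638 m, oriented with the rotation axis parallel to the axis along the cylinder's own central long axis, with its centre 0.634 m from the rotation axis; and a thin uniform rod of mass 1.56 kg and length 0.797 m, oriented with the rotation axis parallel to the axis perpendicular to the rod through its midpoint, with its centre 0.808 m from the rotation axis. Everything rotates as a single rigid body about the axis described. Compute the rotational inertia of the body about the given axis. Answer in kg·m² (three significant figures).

Point mass: I_cm = 0; centre at d = 0.943 m, so the parallel axis theorem gives I = 0 + (0.233)(0.943)² = 0.2072 kg·m².
Solid cylinder: I_cm = (1/2)MR² = (1/2)(0.7)(0.134)² = 0.0062846 kg·m²; centre at d = 0.634 m, so the parallel axis theorem gives I = 0.0062846 + (0.7)(0.634)² = 0.28765 kg·m².
Thin rod: I_cm = (1/12)ML² = (1/12)(1.56)(0.797)² = 0.082577 kg·m²; centre at d = 0.808 m, so the parallel axis theorem gives I = 0.082577 + (1.56)(0.808)² = 1.101 kg·m².
Total I = 0.2072 + 0.28765 + 1.101 = 1.5959 kg·m².

1.60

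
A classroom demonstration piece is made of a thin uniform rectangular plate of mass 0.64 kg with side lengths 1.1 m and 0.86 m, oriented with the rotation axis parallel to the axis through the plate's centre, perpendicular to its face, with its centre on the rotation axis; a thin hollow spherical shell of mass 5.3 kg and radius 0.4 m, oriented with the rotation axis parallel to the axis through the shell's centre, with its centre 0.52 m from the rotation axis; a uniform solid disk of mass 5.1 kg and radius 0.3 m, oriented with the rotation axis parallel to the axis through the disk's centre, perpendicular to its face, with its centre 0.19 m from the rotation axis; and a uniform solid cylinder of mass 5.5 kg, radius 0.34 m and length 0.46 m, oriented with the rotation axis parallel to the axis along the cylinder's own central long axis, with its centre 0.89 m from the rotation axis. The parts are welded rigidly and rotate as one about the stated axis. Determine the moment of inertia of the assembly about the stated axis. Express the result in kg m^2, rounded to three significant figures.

Rectangular plate: I_cm = (1/12)M(a²+b²) = (1/12)(0.64)[(1.1)² + (0.86)²] = 0.10398 kg m^2; axis through the centre, so I = 0.10398 kg m^2.
Spherical shell: I_cm = (2/3)MR² = (2/3)(5.3)(0.4)² = 0.56533 kg m^2; centre at d = 0.52 m, so the parallel axis theorem gives I = 0.56533 + (5.3)(0.52)² = 1.9985 kg m^2.
Solid disk: I_cm = (1/2)MR² = (1/2)(5.1)(0.3)² = 0.2295 kg m^2; centre at d = 0.19 m, so the parallel axis theorem gives I = 0.2295 + (5.1)(0.19)² = 0.41361 kg m^2.
Solid cylinder: I_cm = (1/2)MR² = (1/2)(5.5)(0.34)² = 0.3179 kg m^2; centre at d = 0.89 m, so the parallel axis theorem gives I = 0.3179 + (5.5)(0.89)² = 4.6745 kg m^2.
Total I = 0.10398 + 1.9985 + 0.41361 + 4.6745 = 7.1905 kg m^2.

7.19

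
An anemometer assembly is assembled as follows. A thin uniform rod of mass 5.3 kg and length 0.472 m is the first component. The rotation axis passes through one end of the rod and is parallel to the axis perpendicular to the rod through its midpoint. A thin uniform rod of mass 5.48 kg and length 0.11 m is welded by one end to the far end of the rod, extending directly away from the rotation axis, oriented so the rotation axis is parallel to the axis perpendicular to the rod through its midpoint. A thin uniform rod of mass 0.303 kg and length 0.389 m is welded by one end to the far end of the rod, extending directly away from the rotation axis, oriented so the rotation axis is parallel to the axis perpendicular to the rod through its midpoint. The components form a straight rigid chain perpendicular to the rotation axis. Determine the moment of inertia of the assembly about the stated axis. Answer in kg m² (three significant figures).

Thin rod: I_cm = (1/12)ML² = (1/12)(5.3)(0.472)² = 0.098396 kg m²; centre at d = 0.236 m, so the parallel axis theorem gives I = 0.098396 + (5.3)(0.236)² = 0.39359 kg m².
Thin rod: I_cm = (1/12)ML² = (1/12)(5.48)(0.11)² = 0.0055257 kg m²; centre at d = 0.236 + 0.236 + 0.055 = 0.527 m, so the parallel axis theorem gives I = 0.0055257 + (5.48)(0.527)² = 1.5275 kg m².
Thin rod: I_cm = (1/12)ML² = (1/12)(0.303)(0.389)² = 0.0038209 kg m²; centre at d = 0.236 + 0.236 + 0.055 + 0.055 + 0.1945 = 0.7765 m, so the parallel axis theorem gives I = 0.0038209 + (0.303)(0.7765)² = 0.18652 kg m².
Total I = 0.39359 + 1.5275 + 0.18652 = 2.1076 kg m².

2.11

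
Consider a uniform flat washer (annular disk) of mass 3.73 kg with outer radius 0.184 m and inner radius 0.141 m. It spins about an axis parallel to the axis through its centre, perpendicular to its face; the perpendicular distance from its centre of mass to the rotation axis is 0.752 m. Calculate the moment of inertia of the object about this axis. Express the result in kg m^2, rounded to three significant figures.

I_cm = (1/2)M(R²+r²) = (1/2)(3.73)[(0.184)² + (0.141)²] = 0.10022 kg m^2; centre at d = 0.752 m, so the parallel axis theorem gives I = 0.10022 + (3.73)(0.752)² = 2.2095 kg m^2.

2.21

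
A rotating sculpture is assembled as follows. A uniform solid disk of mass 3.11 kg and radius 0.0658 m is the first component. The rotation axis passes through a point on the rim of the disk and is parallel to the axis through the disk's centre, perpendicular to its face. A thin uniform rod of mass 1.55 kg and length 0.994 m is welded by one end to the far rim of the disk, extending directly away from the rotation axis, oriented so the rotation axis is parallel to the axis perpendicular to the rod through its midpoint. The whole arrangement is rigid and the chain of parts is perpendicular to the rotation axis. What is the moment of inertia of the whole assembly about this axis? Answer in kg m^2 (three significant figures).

0.760

Solid disk: I_cm = (1/2)MR² = (1/2)(3.11)(0.0658)² = 0.0067326 kg m^2; centre at d = 0.0658 m, so I = I_cm + Md² gives I = 0.0067326 + (3.11)(0.0658)² = 0.020198 kg m^2.
Thin rod: I_cm = (1/12)ML² = (1/12)(1.55)(0.994)² = 0.12762 kg m^2; centre at d = 0.0658 + 0.0658 + 0.497 = 0.6286 m, so I = I_cm + Md² gives I = 0.12762 + (1.55)(0.6286)² = 0.74009 kg m^2.
Total I = 0.020198 + 0.74009 = 0.76028 kg m^2.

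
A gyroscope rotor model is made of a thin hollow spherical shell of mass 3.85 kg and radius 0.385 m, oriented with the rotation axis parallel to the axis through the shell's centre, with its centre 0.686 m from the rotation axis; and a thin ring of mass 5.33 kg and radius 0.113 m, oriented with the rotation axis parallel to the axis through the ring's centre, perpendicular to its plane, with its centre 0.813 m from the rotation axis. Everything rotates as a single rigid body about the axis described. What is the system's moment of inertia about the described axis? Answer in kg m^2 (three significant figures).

Spherical shell: I_cm = (2/3)MR² = (2/3)(3.85)(0.385)² = 0.38044 kg m^2; centre at d = 0.686 m, so I = I_cm + Md² gives I = 0.38044 + (3.85)(0.686)² = 2.1922 kg m^2.
Thin ring: I_cm = MR² = (5.33)(0.113)² = 0.068059 kg m^2; centre at d = 0.813 m, so I = I_cm + Md² gives I = 0.068059 + (5.33)(0.813)² = 3.591 kg m^2.
Total I = 2.1922 + 3.591 = 5.7833 kg m^2.

5.78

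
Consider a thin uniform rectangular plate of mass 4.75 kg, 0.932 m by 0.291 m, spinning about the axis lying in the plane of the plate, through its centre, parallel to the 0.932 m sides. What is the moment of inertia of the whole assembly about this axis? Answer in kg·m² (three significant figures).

0.0335

I_cm = (1/12)Mb² = (1/12)(4.75)(0.291)² = 0.03352 kg·m²; axis through the centre, so I = 0.03352 kg·m².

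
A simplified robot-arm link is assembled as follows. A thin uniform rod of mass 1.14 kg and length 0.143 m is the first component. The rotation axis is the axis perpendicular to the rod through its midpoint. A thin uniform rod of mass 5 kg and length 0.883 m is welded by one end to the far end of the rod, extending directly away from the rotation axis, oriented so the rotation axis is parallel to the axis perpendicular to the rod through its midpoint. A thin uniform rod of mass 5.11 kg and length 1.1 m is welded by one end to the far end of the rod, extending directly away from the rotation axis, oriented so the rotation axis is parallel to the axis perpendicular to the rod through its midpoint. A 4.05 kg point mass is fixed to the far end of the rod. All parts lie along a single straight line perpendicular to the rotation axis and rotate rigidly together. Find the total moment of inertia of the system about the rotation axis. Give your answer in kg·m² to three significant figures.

30.8

Thin rod: I_cm = (1/12)ML² = (1/12)(1.14)(0.143)² = 0.0019427 kg·m²; axis through the centre, so I = 0.0019427 kg·m².
Thin rod: I_cm = (1/12)ML² = (1/12)(5)(0.883)² = 0.32487 kg·m²; centre at d = 0.0715 + 0.4415 = 0.513 m, so the parallel axis theorem gives I = 0.32487 + (5)(0.513)² = 1.6407 kg·m².
Thin rod: I_cm = (1/12)ML² = (1/12)(5.11)(1.1)² = 0.51526 kg·m²; centre at d = 0.0715 + 0.4415 + 0.4415 + 0.55 = 1.5045 m, so the parallel axis theorem gives I = 0.51526 + (5.11)(1.5045)² = 12.082 kg·m².
Point mass: I_cm = 0; centre at d = 0.0715 + 0.4415 + 0.4415 + 0.55 + 0.55 = 2.0545 m, so the parallel axis theorem gives I = 0 + (4.05)(2.0545)² = 17.095 kg·m².
Total I = 0.0019427 + 1.6407 + 12.082 + 17.095 = 30.819 kg·m².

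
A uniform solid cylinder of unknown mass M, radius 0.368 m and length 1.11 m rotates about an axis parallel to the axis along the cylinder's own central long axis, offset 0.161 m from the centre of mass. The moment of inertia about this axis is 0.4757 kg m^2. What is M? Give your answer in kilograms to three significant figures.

5.08

I = I_cm + Md² = (1/2)MR² + Md² = M·[0.5·(0.368)² + (0.161)²] = M·0.093633.
So M = 0.4757 / 0.093633 = 5.0805 kg.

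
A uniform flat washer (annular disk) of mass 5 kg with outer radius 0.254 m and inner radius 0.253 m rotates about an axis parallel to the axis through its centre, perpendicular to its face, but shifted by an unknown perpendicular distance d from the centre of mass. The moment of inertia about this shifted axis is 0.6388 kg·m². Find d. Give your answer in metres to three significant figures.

0.252

About the centre-of-mass axis, I_cm = (1/2)M(R²+r²) = (1/2)(5)[(0.254)² + (0.253)²] = 0.32131 kg·m².
Parallel axis theorem: I = I_cm + Md², so Md² = 0.6388 − 0.32131 = 0.31749 kg·m².
d = √(0.31749 / 5) = 0.25199 m.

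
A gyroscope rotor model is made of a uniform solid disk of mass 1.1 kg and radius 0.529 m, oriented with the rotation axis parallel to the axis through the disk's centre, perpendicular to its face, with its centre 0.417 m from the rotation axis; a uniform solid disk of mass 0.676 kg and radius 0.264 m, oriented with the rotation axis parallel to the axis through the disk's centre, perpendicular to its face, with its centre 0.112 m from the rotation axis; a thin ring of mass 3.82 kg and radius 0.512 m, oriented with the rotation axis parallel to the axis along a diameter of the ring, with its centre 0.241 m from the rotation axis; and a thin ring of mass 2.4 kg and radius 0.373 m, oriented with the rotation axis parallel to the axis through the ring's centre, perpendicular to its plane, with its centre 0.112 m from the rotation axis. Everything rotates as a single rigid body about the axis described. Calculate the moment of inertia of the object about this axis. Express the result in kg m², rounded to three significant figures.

Solid disk: I_cm = (1/2)MR² = (1/2)(1.1)(0.529)² = 0.15391 kg m²; centre at d = 0.417 m, so I = I_cm + Md² gives I = 0.15391 + (1.1)(0.417)² = 0.34519 kg m².
Solid disk: I_cm = (1/2)MR² = (1/2)(0.676)(0.264)² = 0.023557 kg m²; centre at d = 0.112 m, so I = I_cm + Md² gives I = 0.023557 + (0.676)(0.112)² = 0.032037 kg m².
Thin ring: I_cm = (1/2)MR² = (1/2)(3.82)(0.512)² = 0.5007 kg m²; centre at d = 0.241 m, so I = I_cm + Md² gives I = 0.5007 + (3.82)(0.241)² = 0.72256 kg m².
Thin ring: I_cm = MR² = (2.4)(0.373)² = 0.33391 kg m²; centre at d = 0.112 m, so I = I_cm + Md² gives I = 0.33391 + (2.4)(0.112)² = 0.36402 kg m².
Total I = 0.34519 + 0.032037 + 0.72256 + 0.36402 = 1.4638 kg m².

1.46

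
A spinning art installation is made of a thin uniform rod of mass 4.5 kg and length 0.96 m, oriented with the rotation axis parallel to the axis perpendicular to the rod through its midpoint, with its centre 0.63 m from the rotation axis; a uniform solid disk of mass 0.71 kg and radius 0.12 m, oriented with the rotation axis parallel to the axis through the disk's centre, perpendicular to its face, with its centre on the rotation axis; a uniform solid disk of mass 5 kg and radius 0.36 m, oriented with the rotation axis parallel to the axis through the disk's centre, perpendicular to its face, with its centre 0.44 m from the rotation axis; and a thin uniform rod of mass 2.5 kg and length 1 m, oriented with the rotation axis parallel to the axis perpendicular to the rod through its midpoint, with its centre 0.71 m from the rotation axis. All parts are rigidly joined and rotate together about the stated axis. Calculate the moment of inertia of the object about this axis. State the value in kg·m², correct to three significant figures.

4.90

Thin rod: I_cm = (1/12)ML² = (1/12)(4.5)(0.96)² = 0.3456 kg·m²; centre at d = 0.63 m, so I = I_cm + Md² gives I = 0.3456 + (4.5)(0.63)² = 2.1317 kg·m².
Solid disk: I_cm = (1/2)MR² = (1/2)(0.71)(0.12)² = 0.005112 kg·m²; axis through the centre, so I = 0.005112 kg·m².
Solid disk: I_cm = (1/2)MR² = (1/2)(5)(0.36)² = 0.324 kg·m²; centre at d = 0.44 m, so I = I_cm + Md² gives I = 0.324 + (5)(0.44)² = 1.292 kg·m².
Thin rod: I_cm = (1/12)ML² = (1/12)(2.5)(1)² = 0.20833 kg·m²; centre at d = 0.71 m, so I = I_cm + Md² gives I = 0.20833 + (2.5)(0.71)² = 1.4686 kg·m².
Total I = 2.1317 + 0.005112 + 1.292 + 1.4686 = 4.8973 kg·m².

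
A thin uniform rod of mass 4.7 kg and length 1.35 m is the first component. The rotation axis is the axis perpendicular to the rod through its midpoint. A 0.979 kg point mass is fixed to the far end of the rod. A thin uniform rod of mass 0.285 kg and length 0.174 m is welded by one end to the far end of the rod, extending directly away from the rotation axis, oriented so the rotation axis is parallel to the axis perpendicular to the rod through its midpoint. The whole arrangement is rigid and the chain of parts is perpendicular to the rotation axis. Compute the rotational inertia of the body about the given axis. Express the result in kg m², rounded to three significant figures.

1.33

Thin rod: I_cm = (1/12)ML² = (1/12)(4.7)(1.35)² = 0.71381 kg m²; axis through the centre, so I = 0.71381 kg m².
Point mass: I_cm = 0; centre at d = 0.675 m, so the parallel axis theorem gives I = 0 + (0.979)(0.675)² = 0.44606 kg m².
Thin rod: I_cm = (1/12)ML² = (1/12)(0.285)(0.174)² = 0.00071905 kg m²; centre at d = 0.675 + 0.087 = 0.762 m, so the parallel axis theorem gives I = 0.00071905 + (0.285)(0.762)² = 0.1662 kg m².
Total I = 0.71381 + 0.44606 + 0.1662 = 1.3261 kg m².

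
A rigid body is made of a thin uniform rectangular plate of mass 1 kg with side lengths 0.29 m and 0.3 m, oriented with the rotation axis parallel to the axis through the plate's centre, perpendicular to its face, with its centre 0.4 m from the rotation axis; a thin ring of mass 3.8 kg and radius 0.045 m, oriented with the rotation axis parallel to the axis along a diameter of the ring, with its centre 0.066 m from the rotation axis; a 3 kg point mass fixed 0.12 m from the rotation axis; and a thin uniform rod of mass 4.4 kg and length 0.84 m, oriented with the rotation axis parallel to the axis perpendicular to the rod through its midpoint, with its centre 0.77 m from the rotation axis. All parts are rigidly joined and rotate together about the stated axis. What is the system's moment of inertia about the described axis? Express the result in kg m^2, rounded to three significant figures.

3.11

Rectangular plate: I_cm = (1/12)M(a²+b²) = (1/12)(1)[(0.29)² + (0.3)²] = 0.014508 kg m^2; centre at d = 0.4 m, so the parallel axis theorem gives I = 0.014508 + (1)(0.4)² = 0.17451 kg m^2.
Thin ring: I_cm = (1/2)MR² = (1/2)(3.8)(0.045)² = 0.0038475 kg m^2; centre at d = 0.066 m, so the parallel axis theorem gives I = 0.0038475 + (3.8)(0.066)² = 0.0204 kg m^2.
Point mass: I_cm = 0; centre at d = 0.12 m, so the parallel axis theorem gives I = 0 + (3)(0.12)² = 0.0432 kg m^2.
Thin rod: I_cm = (1/12)ML² = (1/12)(4.4)(0.84)² = 0.25872 kg m^2; centre at d = 0.77 m, so the parallel axis theorem gives I = 0.25872 + (4.4)(0.77)² = 2.8675 kg m^2.
Total I = 0.17451 + 0.0204 + 0.0432 + 2.8675 = 3.1056 kg m^2.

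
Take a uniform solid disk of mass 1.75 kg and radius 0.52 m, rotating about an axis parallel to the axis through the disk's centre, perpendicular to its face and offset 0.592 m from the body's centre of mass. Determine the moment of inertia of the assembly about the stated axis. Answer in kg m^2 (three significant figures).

0.850

I_cm = (1/2)MR² = (1/2)(1.75)(0.52)² = 0.2366 kg m^2; centre at d = 0.592 m, so I = I_cm + Md² gives I = 0.2366 + (1.75)(0.592)² = 0.84991 kg m^2.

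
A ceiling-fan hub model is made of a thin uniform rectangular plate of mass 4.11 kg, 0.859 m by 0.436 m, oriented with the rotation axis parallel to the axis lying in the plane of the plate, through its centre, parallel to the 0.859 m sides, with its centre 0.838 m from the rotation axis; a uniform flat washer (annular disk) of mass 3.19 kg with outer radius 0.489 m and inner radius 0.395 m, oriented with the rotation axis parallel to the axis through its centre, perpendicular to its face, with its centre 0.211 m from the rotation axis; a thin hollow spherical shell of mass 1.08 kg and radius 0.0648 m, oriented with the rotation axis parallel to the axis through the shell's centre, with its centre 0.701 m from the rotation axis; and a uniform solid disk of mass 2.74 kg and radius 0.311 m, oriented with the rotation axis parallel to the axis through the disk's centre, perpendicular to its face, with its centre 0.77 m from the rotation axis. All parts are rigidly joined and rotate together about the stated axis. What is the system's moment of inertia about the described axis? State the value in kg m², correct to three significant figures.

Rectangular plate: I_cm = (1/12)Mb² = (1/12)(4.11)(0.436)² = 0.065108 kg m²; centre at d = 0.838 m, so the parallel axis theorem gives I = 0.065108 + (4.11)(0.838)² = 2.9513 kg m².
Annular disk: I_cm = (1/2)M(R²+r²) = (1/2)(3.19)[(0.489)² + (0.395)²] = 0.63026 kg m²; centre at d = 0.211 m, so the parallel axis theorem gives I = 0.63026 + (3.19)(0.211)² = 0.77228 kg m².
Spherical shell: I_cm = (2/3)MR² = (2/3)(1.08)(0.0648)² = 0.0030233 kg m²; centre at d = 0.701 m, so the parallel axis theorem gives I = 0.0030233 + (1.08)(0.701)² = 0.53374 kg m².
Solid disk: I_cm = (1/2)MR² = (1/2)(2.74)(0.311)² = 0.13251 kg m²; centre at d = 0.77 m, so the parallel axis theorem gives I = 0.13251 + (2.74)(0.77)² = 1.7571 kg m².
Total I = 2.9513 + 0.77228 + 0.53374 + 1.7571 = 6.0144 kg m².

6.01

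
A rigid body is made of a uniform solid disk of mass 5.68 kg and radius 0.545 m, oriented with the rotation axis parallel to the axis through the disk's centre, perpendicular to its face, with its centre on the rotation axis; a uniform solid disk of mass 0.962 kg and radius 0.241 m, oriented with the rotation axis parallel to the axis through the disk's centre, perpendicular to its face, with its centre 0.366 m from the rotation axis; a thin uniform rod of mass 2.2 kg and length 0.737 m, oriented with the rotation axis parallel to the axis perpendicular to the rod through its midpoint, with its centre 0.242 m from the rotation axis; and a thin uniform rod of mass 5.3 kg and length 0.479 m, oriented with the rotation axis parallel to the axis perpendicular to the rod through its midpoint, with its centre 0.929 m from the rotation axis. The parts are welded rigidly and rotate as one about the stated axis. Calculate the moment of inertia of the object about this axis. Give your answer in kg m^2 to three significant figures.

Solid disk: I_cm = (1/2)MR² = (1/2)(5.68)(0.545)² = 0.84355 kg m^2; axis through the centre, so I = 0.84355 kg m^2.
Solid disk: I_cm = (1/2)MR² = (1/2)(0.962)(0.241)² = 0.027937 kg m^2; centre at d = 0.366 m, so I = I_cm + Md² gives I = 0.027937 + (0.962)(0.366)² = 0.1568 kg m^2.
Thin rod: I_cm = (1/12)ML² = (1/12)(2.2)(0.737)² = 0.099581 kg m^2; centre at d = 0.242 m, so I = I_cm + Md² gives I = 0.099581 + (2.2)(0.242)² = 0.22842 kg m^2.
Thin rod: I_cm = (1/12)ML² = (1/12)(5.3)(0.479)² = 0.10134 kg m^2; centre at d = 0.929 m, so I = I_cm + Md² gives I = 0.10134 + (5.3)(0.929)² = 4.6755 kg m^2.
Total I = 0.84355 + 0.1568 + 0.22842 + 4.6755 = 5.9042 kg m^2.

5.90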